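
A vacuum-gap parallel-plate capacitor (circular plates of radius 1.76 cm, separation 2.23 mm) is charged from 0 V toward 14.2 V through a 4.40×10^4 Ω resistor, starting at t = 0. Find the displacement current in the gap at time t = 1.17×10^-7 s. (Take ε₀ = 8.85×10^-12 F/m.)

1.62×10^-4 A

C = ε₀A/d = (8.85×10^-12)(9.731×10^-4)/(2.23×10^-3) = 3.862×10^-12 F, so τ = RC = 1.699×10^-7 s.
The conduction current is I(t) = (V₀/R) e^(−t/τ), and the displacement current between the plates equals it.
t/τ = 0.6886; I_d = (14.2/4.40×10^4) · e^(−0.6886) = (3.227×10^-4)(0.5023) = 1.62×10^-4 A.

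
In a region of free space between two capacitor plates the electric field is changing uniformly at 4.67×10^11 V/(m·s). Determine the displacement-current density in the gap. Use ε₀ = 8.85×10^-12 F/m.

J_d = ε₀ dE/dt = (8.85×10^-12)(4.67×10^11) = 4.13 A/m².

4.13 A/m²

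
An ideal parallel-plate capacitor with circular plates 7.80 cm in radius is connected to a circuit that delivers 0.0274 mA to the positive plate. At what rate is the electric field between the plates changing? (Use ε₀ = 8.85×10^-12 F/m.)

1.62×10^8 V/(m·s)

By continuity, I_d in the gap equals the 0.0274 mA flowing in the wire.
Inverting I_d = ε₀ A dE/dt gives dE/dt = 2.74×10^-5 / (8.85×10^-12 · 0.01911) = 1.62×10^8 V/(m·s).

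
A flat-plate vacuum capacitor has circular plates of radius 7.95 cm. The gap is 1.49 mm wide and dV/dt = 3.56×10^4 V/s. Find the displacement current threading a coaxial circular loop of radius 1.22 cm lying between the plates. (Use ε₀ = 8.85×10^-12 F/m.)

9.89×10^-8 A

dE/dt = (dV/dt)/d = 2.389×10^7 V/(m·s); I_d = ε₀(πR²)(dE/dt) = (8.85×10^-12)(0.01986)(2.389×10^7) = 4.199×10^-6 A.
Through an area πr² the displacement current is I_d·(πr²/πR²) = I_d (r/R)² = 9.89×10^-8 A.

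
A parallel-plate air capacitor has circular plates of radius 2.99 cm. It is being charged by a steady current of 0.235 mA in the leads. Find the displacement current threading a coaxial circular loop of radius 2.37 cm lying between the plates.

Between the plates the displacement current equals the wire current: I_d = 0.235 mA = 2.35×10^-4 A.
The field is uniform, so I_d,enc = I_d (r/R)² = (2.35×10^-4)(2.37/2.99)² = 1.48×10^-4 A.

1.48×10^-4 A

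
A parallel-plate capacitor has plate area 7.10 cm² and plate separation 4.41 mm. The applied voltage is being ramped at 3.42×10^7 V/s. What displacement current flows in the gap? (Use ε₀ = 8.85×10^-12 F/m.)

4.87×10^-5 A

C = ε₀A/d = (8.85×10^-12)(7.10×10^-4)/(4.41×10^-3) = 1.425×10^-12 F.
I_d = C dV/dt = (1.425×10^-12)(3.42×10^7) = 4.87×10^-5 A.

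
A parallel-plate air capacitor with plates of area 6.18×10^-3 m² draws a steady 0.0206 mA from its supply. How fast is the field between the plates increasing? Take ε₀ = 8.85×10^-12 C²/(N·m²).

The displacement current between the plates equals the conduction current, I_d = 0.0206 mA.
Since I_d = ε₀ A dE/dt, dE/dt = I_d/(ε₀A) = (2.06×10^-5)/((8.85×10^-12)(6.18×10^-3)) = 3.77×10^8 V/(m·s).

3.77×10^8 V/(m·s)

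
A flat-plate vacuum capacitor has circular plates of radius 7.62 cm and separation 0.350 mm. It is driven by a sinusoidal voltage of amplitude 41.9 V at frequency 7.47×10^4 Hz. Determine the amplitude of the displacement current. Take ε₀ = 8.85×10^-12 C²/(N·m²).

9.07×10^-3 A

C = ε₀A/d = (8.85×10^-12)(0.01824)/(3.50×10^-4) = 4.612×10^-10 F; ω = 2πf = 4.694×10^5 rad/s.
I_d = C dV/dt, so |I_d|_max = C V₀ ω = (4.612×10^-10)(41.9)(4.694×10^5) = 9.07×10^-3 A.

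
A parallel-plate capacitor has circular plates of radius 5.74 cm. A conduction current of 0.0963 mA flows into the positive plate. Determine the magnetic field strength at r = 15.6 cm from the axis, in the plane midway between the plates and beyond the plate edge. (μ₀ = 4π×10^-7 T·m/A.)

Between the plates the displacement current equals the wire current: I_d = 0.0963 mA = 9.63×10^-5 A.
With r > R the enclosed displacement current is the full I_d; B = μ₀ I_d / (2πr) = 1.23×10^-10 T.

1.23×10^-10 T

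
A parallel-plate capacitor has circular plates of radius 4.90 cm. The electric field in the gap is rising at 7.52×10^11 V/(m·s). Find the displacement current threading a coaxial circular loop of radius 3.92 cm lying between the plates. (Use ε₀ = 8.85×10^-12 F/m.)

0.0321 A

Total displacement current: I_d = ε₀(πR²)(dE/dt) = (8.85×10^-12)(7.543×10^-3)(7.52×10^11) = 0.05020 A.
Since J_d is uniform, the enclosed fraction is (r/R)² = 0.6400, giving I_d,enc = 0.0321 A.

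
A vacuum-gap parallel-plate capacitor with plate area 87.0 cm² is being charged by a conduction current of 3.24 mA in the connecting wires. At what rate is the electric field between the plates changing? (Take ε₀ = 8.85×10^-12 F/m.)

Charge continuity gives I_d = I = 3.24×10^-3 A between the plates.
Inverting I_d = ε₀ A dE/dt gives dE/dt = 3.24×10^-3 / (8.85×10^-12 · 8.70×10^-3) = 4.21×10^10 V/(m·s).

4.21×10^10 V/(m·s)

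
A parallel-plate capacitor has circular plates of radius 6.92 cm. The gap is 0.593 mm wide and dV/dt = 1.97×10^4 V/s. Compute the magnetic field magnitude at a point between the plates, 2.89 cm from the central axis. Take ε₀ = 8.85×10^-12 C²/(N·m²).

I_d = C dV/dt with C = ε₀πR²/d = 2.245×10^-10 F, so I_d = (2.245×10^-10)(1.97×10^4) = 4.423×10^-6 A.
For r < R the Ampère–Maxwell law gives B(2πr) = μ₀ I_d (r²/R²), so B = μ₀ I_d r/(2πR²) = (4π×10^-7)(4.423×10^-6)(0.0289)/(2π·0.0692²) = 5.34×10^-12 T.

5.34×10^-12 T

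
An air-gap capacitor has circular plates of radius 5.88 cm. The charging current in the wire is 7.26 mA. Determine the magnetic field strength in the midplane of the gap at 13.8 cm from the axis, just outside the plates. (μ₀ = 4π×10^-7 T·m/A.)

1.05×10^-8 T

Between the plates the displacement current equals the wire current: I_d = 7.26 mA = 7.26×10^-3 A.
With r > R the enclosed displacement current is the full I_d; B = μ₀ I_d / (2πr) = 1.05×10^-8 T.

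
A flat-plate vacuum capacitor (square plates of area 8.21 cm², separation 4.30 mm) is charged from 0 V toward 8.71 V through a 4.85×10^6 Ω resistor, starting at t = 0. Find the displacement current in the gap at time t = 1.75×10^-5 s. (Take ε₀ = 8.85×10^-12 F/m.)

With C = ε₀A/d = (8.85×10^-12)(8.21×10^-4)/(4.30×10^-3) = 1.690×10^-12 F, the time constant is τ = RC = 8.197×10^-6 s, so t/τ = 2.135 and e^(−t/τ) = 0.1182.
I_d = I_cond = (V₀/R) e^(−t/τ) = (1.796×10^-6)(0.1182) = 2.12×10^-7 A.

2.12×10^-7 A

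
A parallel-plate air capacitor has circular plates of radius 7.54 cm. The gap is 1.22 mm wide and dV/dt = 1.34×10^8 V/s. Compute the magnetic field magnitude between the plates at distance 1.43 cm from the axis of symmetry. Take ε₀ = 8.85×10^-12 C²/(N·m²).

8.73×10^-9 T

With E = V/d, dE/dt = 1.098×10^11 V/(m·s) and πR² = 0.01786 m², giving I_d = ε₀ πR² dE/dt = 0.01736 A.
An Ampèrian loop of radius r encloses a fraction (r/R)² of I_d. Then B·2πr = μ₀ I_d (r/R)², giving B = μ₀ I_d r/(2πR²) = 8.73×10^-9 T.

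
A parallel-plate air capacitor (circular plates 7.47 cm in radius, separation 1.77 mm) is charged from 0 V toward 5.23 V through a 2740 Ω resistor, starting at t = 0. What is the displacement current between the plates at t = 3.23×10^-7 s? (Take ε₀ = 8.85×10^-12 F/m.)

4.97×10^-4 A

With C = ε₀A/d = (8.85×10^-12)(0.01753)/(1.77×10^-3) = 8.765×10^-11 F, the time constant is τ = RC = 2.402×10^-7 s, so t/τ = 1.345 and e^(−t/τ) = 0.2605.
I_d = I_cond = (V₀/R) e^(−t/τ) = (1.909×10^-3)(0.2605) = 4.97×10^-4 A.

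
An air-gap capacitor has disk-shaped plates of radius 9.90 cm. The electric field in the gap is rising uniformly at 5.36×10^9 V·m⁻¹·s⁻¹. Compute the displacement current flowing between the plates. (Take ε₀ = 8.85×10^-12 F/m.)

1.46×10^-3 A

The displacement current is ε₀ times dΦ_E/dt = ε₀ A dE/dt = (8.85×10^-12)(0.03079)(5.36×10^9) = 1.46×10^-3 A.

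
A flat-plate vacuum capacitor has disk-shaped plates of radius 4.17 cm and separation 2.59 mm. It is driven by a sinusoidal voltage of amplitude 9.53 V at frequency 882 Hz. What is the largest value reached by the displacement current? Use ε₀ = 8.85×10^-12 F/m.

9.86×10^-7 A

The displacement current equals the conduction current C dV/dt, which peaks at C V₀ ω.
With C = ε₀A/d = (8.85×10^-12)(5.463×10^-3)/(2.59×10^-3) = 1.867×10^-11 F and ω = 2πf = 5542 rad/s, I_d,max = (1.867×10^-11)(9.53)(5542) = 9.86×10^-7 A.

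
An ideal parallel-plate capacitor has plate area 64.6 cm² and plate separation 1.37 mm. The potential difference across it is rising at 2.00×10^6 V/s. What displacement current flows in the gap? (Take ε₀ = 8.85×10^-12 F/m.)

C = ε₀A/d = (8.85×10^-12)(6.46×10^-3)/(1.37×10^-3) = 4.173×10^-11 F.
I_d = C dV/dt = (4.173×10^-11)(2.00×10^6) = 8.35×10^-5 A.

8.35×10^-5 A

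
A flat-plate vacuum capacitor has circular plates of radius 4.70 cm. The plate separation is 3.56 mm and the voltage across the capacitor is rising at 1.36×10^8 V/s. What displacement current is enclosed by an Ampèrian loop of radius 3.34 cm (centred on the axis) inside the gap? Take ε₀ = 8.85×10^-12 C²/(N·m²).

dE/dt = (dV/dt)/d = 3.820×10^10 V/(m·s); I_d = ε₀(πR²)(dE/dt) = (8.85×10^-12)(6.940×10^-3)(3.820×10^10) = 2.346×10^-3 A.
The field is uniform, so I_d,enc = I_d (r/R)² = (2.346×10^-3)(3.34/4.70)² = 1.18×10^-3 A.

1.18×10^-3 A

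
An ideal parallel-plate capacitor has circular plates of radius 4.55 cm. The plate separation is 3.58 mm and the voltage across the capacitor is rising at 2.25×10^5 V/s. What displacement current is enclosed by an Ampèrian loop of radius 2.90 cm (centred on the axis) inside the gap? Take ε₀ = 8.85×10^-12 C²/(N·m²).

With E = V/d, dE/dt = 6.285×10^7 V/(m·s) and πR² = 6.504×10^-3 m², giving I_d = ε₀ πR² dE/dt = 3.618×10^-6 A.
Since J_d is uniform, the enclosed fraction is (r/R)² = 0.4062, giving I_d,enc = 1.47×10^-6 A.

1.47×10^-6 A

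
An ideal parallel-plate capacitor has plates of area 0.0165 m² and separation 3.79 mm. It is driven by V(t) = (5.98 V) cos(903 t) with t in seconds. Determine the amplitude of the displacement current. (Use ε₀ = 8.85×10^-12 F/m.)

C = ε₀A/d = (8.85×10^-12)(0.0165)/(3.79×10^-3) = 3.853×10^-11 F; ω = 903 rad/s.
I_d = C dV/dt, so |I_d|_max = C V₀ ω = (3.853×10^-11)(5.98)(903) = 2.08×10^-7 A.

2.08×10^-7 A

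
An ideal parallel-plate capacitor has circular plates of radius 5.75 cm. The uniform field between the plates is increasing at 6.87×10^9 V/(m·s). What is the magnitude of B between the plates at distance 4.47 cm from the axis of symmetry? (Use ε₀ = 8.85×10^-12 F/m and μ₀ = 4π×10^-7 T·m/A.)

I_d = ε₀ dΦ_E/dt = ε₀ πR² (dE/dt) = (8.85×10^-12)(0.01039)(6.87×10^9) = 6.317×10^-4 A through the full plate area.
∮B·dl = μ₀ I_d,enc with I_d,enc = I_d r²/R² = 3.818×10^-4 A; so B = μ₀ I_d,enc/(2πr) = 1.71×10^-9 T.

1.71×10^-9 T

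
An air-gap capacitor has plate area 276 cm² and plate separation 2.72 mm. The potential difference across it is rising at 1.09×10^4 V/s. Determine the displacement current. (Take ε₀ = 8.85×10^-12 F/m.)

9.79×10^-7 A

C = ε₀A/d = (8.85×10^-12)(0.0276)/(2.72×10^-3) = 8.980×10^-11 F.
I_d = C dV/dt = (8.980×10^-11)(1.09×10^4) = 9.79×10^-7 A.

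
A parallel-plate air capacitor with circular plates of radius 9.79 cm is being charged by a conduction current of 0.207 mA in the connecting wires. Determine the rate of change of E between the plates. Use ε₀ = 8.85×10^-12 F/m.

7.77×10^8 V/(m·s)

By continuity, I_d in the gap equals the 0.207 mA flowing in the wire.
Inverting I_d = ε₀ A dE/dt gives dE/dt = 2.07×10^-4 / (8.85×10^-12 · 0.03011) = 7.77×10^8 V/(m·s).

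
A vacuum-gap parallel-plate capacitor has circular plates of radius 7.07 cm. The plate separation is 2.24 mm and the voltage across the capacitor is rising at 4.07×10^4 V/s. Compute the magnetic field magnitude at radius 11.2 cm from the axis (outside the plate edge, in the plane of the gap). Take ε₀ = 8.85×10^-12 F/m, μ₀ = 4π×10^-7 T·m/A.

I_d = C dV/dt with C = ε₀πR²/d = 6.203×10^-11 F, so I_d = (6.203×10^-11)(4.07×10^4) = 2.525×10^-6 A.
With r > R the enclosed displacement current is the full I_d; B = μ₀ I_d / (2πr) = 4.51×10^-12 T.

4.51×10^-12 T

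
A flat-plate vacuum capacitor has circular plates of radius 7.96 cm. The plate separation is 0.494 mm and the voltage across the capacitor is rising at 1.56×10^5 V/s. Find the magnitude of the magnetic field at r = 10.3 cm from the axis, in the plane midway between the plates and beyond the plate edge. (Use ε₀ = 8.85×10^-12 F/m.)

With E = V/d, dE/dt = 3.158×10^8 V/(m·s) and πR² = 0.01991 m², giving I_d = ε₀ πR² dE/dt = 5.565×10^-5 A.
With r > R the enclosed displacement current is the full I_d; B = μ₀ I_d / (2πr) = 1.08×10^-10 T.

1.08×10^-10 T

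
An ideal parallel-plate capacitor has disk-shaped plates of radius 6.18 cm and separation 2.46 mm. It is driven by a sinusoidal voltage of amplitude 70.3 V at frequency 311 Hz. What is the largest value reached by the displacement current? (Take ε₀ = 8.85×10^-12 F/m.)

5.93×10^-6 A

C = ε₀A/d = (8.85×10^-12)(0.01200)/(2.46×10^-3) = 4.317×10^-11 F; ω = 2πf = 1954 rad/s.
I_d = C dV/dt, so |I_d|_max = C V₀ ω = (4.317×10^-11)(70.3)(1954) = 5.93×10^-6 A.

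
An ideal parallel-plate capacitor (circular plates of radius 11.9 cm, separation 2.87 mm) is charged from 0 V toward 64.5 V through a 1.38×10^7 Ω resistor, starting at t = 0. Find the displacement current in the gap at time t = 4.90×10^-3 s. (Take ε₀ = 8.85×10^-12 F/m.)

With C = ε₀A/d = (8.85×10^-12)(0.04449)/(2.87×10^-3) = 1.372×10^-10 F, the time constant is τ = RC = 1.893×10^-3 s, so t/τ = 2.588 and e^(−t/τ) = 0.07517.
I_d = I_cond = (V₀/R) e^(−t/τ) = (4.674×10^-6)(0.07517) = 3.51×10^-7 A.

3.51×10^-7 A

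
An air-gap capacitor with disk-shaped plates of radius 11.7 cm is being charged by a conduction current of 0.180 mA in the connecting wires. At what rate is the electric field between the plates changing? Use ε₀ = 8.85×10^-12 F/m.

The displacement current between the plates equals the conduction current, I_d = 0.180 mA.
Inverting I_d = ε₀ A dE/dt gives dE/dt = 1.80×10^-4 / (8.85×10^-12 · 0.04301) = 4.73×10^8 V/(m·s).

4.73×10^8 V/(m·s)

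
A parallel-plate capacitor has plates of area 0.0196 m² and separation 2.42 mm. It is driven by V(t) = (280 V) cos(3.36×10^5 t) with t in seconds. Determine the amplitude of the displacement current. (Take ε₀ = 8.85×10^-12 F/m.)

6.74×10^-3 A

(dE/dt)_max = V₀ω/d = 3.888×10^10 V/(m·s); ω = 3.36×10^5 rad/s.
I_d,max = ε₀ A (dE/dt)_max = (8.85×10^-12)(0.0196)(3.888×10^10) = 6.74×10^-3 A.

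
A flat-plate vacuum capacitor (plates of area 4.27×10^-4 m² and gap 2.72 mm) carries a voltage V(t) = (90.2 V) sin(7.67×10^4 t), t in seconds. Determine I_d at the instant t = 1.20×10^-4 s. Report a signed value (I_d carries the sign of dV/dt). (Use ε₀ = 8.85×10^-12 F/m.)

dV/dt = (90.2)(7.67×10^4)·cos(9.204) = -6.750×10^6 V/s.
I_d = C dV/dt with C = ε₀A/d = (8.85×10^-12)(4.27×10^-4)/(2.72×10^-3) = 1.389×10^-12 F, so I_d = (1.389×10^-12)(-6.750×10^6) = -9.38×10^-6 A.

-9.38×10^-6 A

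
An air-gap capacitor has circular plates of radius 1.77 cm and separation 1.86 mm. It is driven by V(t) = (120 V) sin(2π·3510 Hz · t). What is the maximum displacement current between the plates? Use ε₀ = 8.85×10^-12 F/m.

1.24×10^-5 A

C = ε₀A/d = (8.85×10^-12)(9.842×10^-4)/(1.86×10^-3) = 4.683×10^-12 F; ω = 2πf = 2.205×10^4 rad/s.
I_d = C dV/dt, so |I_d|_max = C V₀ ω = (4.683×10^-12)(120)(2.205×10^4) = 1.24×10^-5 A.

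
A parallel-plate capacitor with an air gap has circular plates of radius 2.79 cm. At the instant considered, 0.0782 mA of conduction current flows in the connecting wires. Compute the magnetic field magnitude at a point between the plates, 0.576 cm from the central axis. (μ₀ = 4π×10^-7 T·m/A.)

1.16×10^-10 T

By continuity the displacement current in the gap matches the conduction current: I_d = 7.82×10^-5 A.
For r < R the Ampère–Maxwell law gives B(2πr) = μ₀ I_d (r²/R²), so B = μ₀ I_d r/(2πR²) = (4π×10^-7)(7.82×10^-5)(5.76×10^-3)/(2π·0.0279²) = 1.16×10^-10 T.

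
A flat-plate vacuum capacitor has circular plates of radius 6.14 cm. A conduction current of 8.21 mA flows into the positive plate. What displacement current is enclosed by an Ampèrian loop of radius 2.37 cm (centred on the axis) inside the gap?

1.22×10^-3 A

By continuity the displacement current in the gap matches the conduction current: I_d = 8.21×10^-3 A.
Through an area πr² the displacement current is I_d·(πr²/πR²) = I_d (r/R)² = 1.22×10^-3 A.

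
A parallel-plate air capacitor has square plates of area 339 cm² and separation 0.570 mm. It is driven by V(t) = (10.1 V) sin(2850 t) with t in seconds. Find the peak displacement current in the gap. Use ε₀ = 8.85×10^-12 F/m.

1.52×10^-5 A

(dE/dt)_max = V₀ω/d = 5.050×10^7 V/(m·s); ω = 2850 rad/s.
I_d,max = ε₀ A (dE/dt)_max = (8.85×10^-12)(0.0339)(5.050×10^7) = 1.52×10^-5 A.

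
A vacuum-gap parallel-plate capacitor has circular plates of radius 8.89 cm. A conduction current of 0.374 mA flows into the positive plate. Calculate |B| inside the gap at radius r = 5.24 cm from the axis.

4.96×10^-10 T

By continuity the displacement current in the gap matches the conduction current: I_d = 3.74×10^-4 A.
An Ampèrian loop of radius r encloses a fraction (r/R)² of I_d. Then B·2πr = μ₀ I_d (r/R)², giving B = μ₀ I_d r/(2πR²) = 4.96×10^-10 T.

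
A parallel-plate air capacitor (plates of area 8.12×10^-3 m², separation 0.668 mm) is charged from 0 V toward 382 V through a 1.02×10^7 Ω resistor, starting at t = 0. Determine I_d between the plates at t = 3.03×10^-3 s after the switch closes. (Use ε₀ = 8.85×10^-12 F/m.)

C = ε₀A/d = (8.85×10^-12)(8.12×10^-3)/(6.68×10^-4) = 1.076×10^-10 F, so τ = RC = 1.098×10^-3 s.
The conduction current is I(t) = (V₀/R) e^(−t/τ), and the displacement current between the plates equals it.
t/τ = 2.760; I_d = (382/1.02×10^7) · e^(−2.760) = (3.745×10^-5)(0.06329) = 2.37×10^-6 A.

2.37×10^-6 A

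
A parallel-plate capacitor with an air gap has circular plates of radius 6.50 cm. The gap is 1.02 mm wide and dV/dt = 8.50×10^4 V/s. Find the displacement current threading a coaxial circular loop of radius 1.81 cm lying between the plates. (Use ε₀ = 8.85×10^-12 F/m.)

With E = V/d, dE/dt = 8.333×10^7 V/(m·s) and πR² = 0.01327 m², giving I_d = ε₀ πR² dE/dt = 9.786×10^-6 A.
The field is uniform, so I_d,enc = I_d (r/R)² = (9.786×10^-6)(1.81/6.50)² = 7.59×10^-7 A.

7.59×10^-7 A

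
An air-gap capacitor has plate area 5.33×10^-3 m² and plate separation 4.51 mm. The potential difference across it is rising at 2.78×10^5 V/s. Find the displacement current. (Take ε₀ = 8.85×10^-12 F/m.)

The field between the plates is E = V/d, so dE/dt = (2.78×10^5)/(4.51×10^-3 m) = 6.164×10^7 V/(m·s).
I_d = ε₀ A (dE/dt) = (8.85×10^-12)(5.33×10^-3)(6.164×10^7) = 2.91×10^-6 A.

2.91×10^-6 A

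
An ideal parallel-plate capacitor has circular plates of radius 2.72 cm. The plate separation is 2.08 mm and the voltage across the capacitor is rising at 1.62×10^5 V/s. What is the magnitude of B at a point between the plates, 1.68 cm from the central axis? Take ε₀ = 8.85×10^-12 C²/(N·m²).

With E = V/d, dE/dt = 7.788×10^7 V/(m·s) and πR² = 2.324×10^-3 m², giving I_d = ε₀ πR² dE/dt = 1.602×10^-6 A.
An Ampèrian loop of radius r encloses a fraction (r/R)² of I_d. Then B·2πr = μ₀ I_d (r/R)², giving B = μ₀ I_d r/(2πR²) = 7.28×10^-12 T.

7.28×10^-12 T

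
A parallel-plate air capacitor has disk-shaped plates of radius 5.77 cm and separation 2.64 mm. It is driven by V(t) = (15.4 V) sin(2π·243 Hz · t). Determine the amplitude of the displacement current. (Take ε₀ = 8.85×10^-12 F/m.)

The displacement current equals the conduction current C dV/dt, which peaks at C V₀ ω.
With C = ε₀A/d = (8.85×10^-12)(0.01046)/(2.64×10^-3) = 3.506×10^-11 F and ω = 2πf = 1527 rad/s, I_d,max = (3.506×10^-11)(15.4)(1527) = 8.24×10^-7 A.

8.24×10^-7 A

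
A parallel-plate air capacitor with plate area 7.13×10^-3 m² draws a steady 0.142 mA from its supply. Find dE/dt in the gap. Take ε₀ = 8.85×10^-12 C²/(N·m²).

Charge continuity gives I_d = I = 1.42×10^-4 A between the plates.
Then dE/dt = I_d/(ε₀A) = 2.25×10^9 V/(m·s).

2.25×10^9 V/(m·s)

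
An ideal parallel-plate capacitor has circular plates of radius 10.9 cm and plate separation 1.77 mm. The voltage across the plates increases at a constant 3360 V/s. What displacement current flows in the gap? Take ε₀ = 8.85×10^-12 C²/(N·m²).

6.27×10^-7 A

C = ε₀A/d = (8.85×10^-12)(0.03733)/(1.77×10^-3) = 1.866×10^-10 F.
I_d = C dV/dt = (1.866×10^-10)(3360) = 6.27×10^-7 A.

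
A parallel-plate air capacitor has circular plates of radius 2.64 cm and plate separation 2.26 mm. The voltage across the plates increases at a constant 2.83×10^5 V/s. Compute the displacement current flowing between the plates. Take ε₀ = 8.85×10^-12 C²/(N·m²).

2.43×10^-6 A

The field between the plates is E = V/d, so dE/dt = (2.83×10^5)/(2.26×10^-3 m) = 1.252×10^8 V/(m·s).
I_d = ε₀ A (dE/dt) = (8.85×10^-12)(2.190×10^-3)(1.252×10^8) = 2.43×10^-6 A.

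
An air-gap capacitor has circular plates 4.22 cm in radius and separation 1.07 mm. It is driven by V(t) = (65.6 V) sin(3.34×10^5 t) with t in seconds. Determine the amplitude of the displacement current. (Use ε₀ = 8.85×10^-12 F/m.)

C = ε₀A/d = (8.85×10^-12)(5.595×10^-3)/(1.07×10^-3) = 4.628×10^-11 F; ω = 3.34×10^5 rad/s.
I_d = C dV/dt, so |I_d|_max = C V₀ ω = (4.628×10^-11)(65.6)(3.34×10^5) = 1.01×10^-3 A.

1.01×10^-3 A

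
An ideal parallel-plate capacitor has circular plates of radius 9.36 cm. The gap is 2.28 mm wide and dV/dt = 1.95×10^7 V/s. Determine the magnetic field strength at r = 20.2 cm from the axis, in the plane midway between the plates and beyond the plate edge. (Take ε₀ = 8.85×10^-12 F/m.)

2.06×10^-9 T

I_d = C dV/dt with C = ε₀πR²/d = 1.068×10^-10 F, so I_d = (1.068×10^-10)(1.95×10^7) = 2.083×10^-3 A.
With r > R the enclosed displacement current is the full I_d; B = μ₀ I_d / (2πr) = 2.06×10^-9 T.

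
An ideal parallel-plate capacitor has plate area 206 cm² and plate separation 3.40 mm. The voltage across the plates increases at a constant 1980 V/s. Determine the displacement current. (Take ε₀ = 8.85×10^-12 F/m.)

1.06×10^-7 A

The displacement current equals the charging current C dV/dt. With C = ε₀A/d = (8.85×10^-12)(0.0206)/(3.40×10^-3) = 5.362×10^-11 F, I_d = (5.362×10^-11)(1980) = 1.06×10^-7 A.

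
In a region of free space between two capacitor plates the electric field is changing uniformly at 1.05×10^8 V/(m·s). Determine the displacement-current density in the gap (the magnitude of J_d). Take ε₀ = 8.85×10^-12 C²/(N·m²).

9.29×10^-4 A/m²

J_d = ε₀ dE/dt = (8.85×10^-12)(1.05×10^8) = 9.29×10^-4 A/m².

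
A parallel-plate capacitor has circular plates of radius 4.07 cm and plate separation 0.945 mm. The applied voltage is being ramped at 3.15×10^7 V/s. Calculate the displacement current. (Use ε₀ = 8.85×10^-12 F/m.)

1.54×10^-3 A

E = V/d so dE/dt = (dV/dt)/d = 3.333×10^10 V/(m·s), and I_d = ε₀ A dE/dt = (8.85×10^-12)(5.204×10^-3)(3.333×10^10) = 1.54×10^-3 A.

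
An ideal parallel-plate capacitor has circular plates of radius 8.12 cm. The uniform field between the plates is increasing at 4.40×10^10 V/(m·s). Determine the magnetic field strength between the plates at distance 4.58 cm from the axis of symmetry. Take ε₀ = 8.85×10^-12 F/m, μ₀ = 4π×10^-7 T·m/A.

1.12×10^-8 T

Total displacement current: I_d = ε₀(πR²)(dE/dt) = (8.85×10^-12)(0.02071)(4.40×10^10) = 8.064×10^-3 A.
∮B·dl = μ₀ I_d,enc with I_d,enc = I_d r²/R² = 2.565×10^-3 A; so B = μ₀ I_d,enc/(2πr) = 1.12×10^-8 T.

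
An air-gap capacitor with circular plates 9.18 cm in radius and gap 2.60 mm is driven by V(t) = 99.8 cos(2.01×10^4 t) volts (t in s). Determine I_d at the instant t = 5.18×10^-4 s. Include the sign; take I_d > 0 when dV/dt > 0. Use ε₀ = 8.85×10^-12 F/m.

1.51×10^-4 A

C = ε₀A/d = (8.85×10^-12)(0.02647)/(2.60×10^-3) = 9.010×10^-11 F. dV/dt = V₀ω·−sin(ωt); at ωt = 10.4118 rad this factor is 0.8344.
I_d = C dV/dt = (9.010×10^-11)(99.8)(2.01×10^4)(0.8344) = 1.51×10^-4 A.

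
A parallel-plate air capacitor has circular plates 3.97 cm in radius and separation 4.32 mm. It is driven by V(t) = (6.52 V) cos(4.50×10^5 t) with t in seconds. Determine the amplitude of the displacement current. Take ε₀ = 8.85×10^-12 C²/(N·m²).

The displacement current equals the conduction current C dV/dt, which peaks at C V₀ ω.
With C = ε₀A/d = (8.85×10^-12)(4.951×10^-3)/(4.32×10^-3) = 1.014×10^-11 F and ω = 4.50×10^5 rad/s, I_d,max = (1.014×10^-11)(6.52)(4.50×10^5) = 2.98×10^-5 A.

2.98×10^-5 A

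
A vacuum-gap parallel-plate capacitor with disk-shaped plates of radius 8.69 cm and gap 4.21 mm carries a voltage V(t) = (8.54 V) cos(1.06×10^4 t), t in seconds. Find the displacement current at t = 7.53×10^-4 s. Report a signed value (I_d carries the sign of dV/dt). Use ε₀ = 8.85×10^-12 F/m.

C = ε₀A/d = (8.85×10^-12)(0.02372)/(4.21×10^-3) = 4.986×10^-11 F. dV/dt = V₀ω·−sin(ωt); at ωt = 7.9818 rad this factor is -0.9918.
I_d = C dV/dt = (4.986×10^-11)(8.54)(1.06×10^4)(-0.9918) = -4.48×10^-6 A.

-4.48×10^-6 A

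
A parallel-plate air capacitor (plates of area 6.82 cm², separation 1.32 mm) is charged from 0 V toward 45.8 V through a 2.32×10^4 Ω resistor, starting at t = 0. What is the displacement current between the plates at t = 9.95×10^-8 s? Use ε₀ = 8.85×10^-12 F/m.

7.73×10^-4 A

C = ε₀A/d = (8.85×10^-12)(6.82×10^-4)/(1.32×10^-3) = 4.573×10^-12 F, so τ = RC = 1.061×10^-7 s.
The conduction current is I(t) = (V₀/R) e^(−t/τ), and the displacement current between the plates equals it.
t/τ = 0.9378; I_d = (45.8/2.32×10^4) · e^(−0.9378) = (1.974×10^-3)(0.3915) = 7.73×10^-4 A.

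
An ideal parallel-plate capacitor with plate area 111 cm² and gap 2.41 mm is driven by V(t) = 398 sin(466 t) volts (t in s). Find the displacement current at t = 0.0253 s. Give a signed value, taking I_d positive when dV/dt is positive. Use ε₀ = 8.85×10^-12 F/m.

dV/dt = (398)(466)·cos(11.7898) = 1.323×10^5 V/s.
I_d = C dV/dt with C = ε₀A/d = (8.85×10^-12)(0.0111)/(2.41×10^-3) = 4.076×10^-11 F, so I_d = (4.076×10^-11)(1.323×10^5) = 5.39×10^-6 A.

5.39×10^-6 A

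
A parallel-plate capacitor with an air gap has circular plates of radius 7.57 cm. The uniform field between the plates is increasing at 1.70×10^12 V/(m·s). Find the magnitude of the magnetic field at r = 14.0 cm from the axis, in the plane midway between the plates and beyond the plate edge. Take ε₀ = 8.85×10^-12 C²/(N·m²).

3.87×10^-7 T

Total displacement current: I_d = ε₀(πR²)(dE/dt) = (8.85×10^-12)(0.01800)(1.70×10^12) = 0.2708 A.
Outside the plates the loop encloses all of I_d, so B·2πr = μ₀ I_d and B = 3.87×10^-7 T.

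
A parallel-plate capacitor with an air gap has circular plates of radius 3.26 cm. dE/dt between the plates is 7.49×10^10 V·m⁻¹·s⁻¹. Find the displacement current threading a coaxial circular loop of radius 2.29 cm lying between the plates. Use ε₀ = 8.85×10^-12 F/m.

Through the whole plate area (πR² = 3.339×10^-3 m²), I_d = ε₀ πR² dE/dt = 2.213×10^-3 A.
The field is uniform, so I_d,enc = I_d (r/R)² = (2.213×10^-3)(2.29/3.26)² = 1.09×10^-3 A.

1.09×10^-3 A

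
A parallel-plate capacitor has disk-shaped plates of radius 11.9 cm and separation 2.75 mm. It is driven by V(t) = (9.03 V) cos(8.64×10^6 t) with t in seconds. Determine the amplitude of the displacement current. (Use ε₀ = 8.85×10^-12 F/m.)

0.0112 A

(dE/dt)_max = V₀ω/d = 2.837×10^10 V/(m·s); ω = 8.64×10^6 rad/s.
I_d,max = ε₀ A (dE/dt)_max = (8.85×10^-12)(0.04449)(2.837×10^10) = 0.0112 A.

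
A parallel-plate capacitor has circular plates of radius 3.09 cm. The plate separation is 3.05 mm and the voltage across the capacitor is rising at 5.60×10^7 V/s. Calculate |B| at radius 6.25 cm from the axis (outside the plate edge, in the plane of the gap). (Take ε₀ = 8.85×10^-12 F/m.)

1.56×10^-9 T

dE/dt = (dV/dt)/d = 1.836×10^10 V/(m·s); I_d = ε₀(πR²)(dE/dt) = (8.85×10^-12)(3.000×10^-3)(1.836×10^10) = 4.875×10^-4 A.
With r > R the enclosed displacement current is the full I_d; B = μ₀ I_d / (2πr) = 1.56×10^-9 T.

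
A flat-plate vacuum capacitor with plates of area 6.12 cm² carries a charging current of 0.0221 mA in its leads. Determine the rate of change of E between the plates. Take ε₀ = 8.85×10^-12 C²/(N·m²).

4.08×10^9 V/(m·s)

Charge continuity gives I_d = I = 2.21×10^-5 A between the plates.
Then dE/dt = I_d/(ε₀A) = 4.08×10^9 V/(m·s).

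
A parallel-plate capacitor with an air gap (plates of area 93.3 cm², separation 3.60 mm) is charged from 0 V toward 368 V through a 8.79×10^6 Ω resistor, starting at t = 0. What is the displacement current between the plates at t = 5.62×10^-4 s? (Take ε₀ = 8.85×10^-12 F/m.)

2.58×10^-6 A

C = ε₀A/d = (8.85×10^-12)(9.33×10^-3)/(3.60×10^-3) = 2.294×10^-11 F and τ = RC = 2.016×10^-4 s. I_d in the gap equals the RC charging current.
I_d(t) = (V₀/R) e^(−t/τ) = 4.187×10^-5 · e^(−2.788) = 2.58×10^-6 A.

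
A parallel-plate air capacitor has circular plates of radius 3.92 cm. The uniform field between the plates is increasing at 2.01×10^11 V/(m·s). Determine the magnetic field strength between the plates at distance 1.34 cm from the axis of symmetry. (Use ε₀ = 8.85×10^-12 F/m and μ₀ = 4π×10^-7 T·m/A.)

1.50×10^-8 T

Through the whole plate area (πR² = 4.827×10^-3 m²), I_d = ε₀ πR² dE/dt = 8.587×10^-3 A.
∮B·dl = μ₀ I_d,enc with I_d,enc = I_d r²/R² = 1.003×10^-3 A; so B = μ₀ I_d,enc/(2πr) = 1.50×10^-8 T.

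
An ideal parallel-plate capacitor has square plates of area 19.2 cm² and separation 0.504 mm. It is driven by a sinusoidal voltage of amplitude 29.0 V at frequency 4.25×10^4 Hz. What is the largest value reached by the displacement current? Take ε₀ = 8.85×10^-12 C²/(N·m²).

2.61×10^-4 A

(dE/dt)_max = V₀ω/d = 1.536×10^10 V/(m·s); ω = 2πf = 2.670×10^5 rad/s.
I_d,max = ε₀ A (dE/dt)_max = (8.85×10^-12)(1.92×10^-3)(1.536×10^10) = 2.61×10^-4 A.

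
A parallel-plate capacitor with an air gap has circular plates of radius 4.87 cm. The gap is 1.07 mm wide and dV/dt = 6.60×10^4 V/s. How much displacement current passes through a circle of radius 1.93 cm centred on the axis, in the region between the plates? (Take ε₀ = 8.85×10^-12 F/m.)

I_d = C dV/dt with C = ε₀πR²/d = 6.163×10^-11 F, so I_d = (6.163×10^-11)(6.60×10^4) = 4.068×10^-6 A.
Through an area πr² the displacement current is I_d·(πr²/πR²) = I_d (r/R)² = 6.39×10^-7 A.

6.39×10^-7 A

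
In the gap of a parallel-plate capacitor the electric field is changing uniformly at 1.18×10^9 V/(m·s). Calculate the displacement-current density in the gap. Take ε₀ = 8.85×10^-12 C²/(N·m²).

0.0104 A/m²

J_d = ε₀ dE/dt = (8.85×10^-12)(1.18×10^9) = 0.0104 A/m².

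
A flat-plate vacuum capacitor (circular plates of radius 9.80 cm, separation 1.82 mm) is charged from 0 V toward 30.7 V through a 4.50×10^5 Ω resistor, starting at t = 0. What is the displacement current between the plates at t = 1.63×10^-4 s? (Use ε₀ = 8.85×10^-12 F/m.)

5.78×10^-6 A

C = ε₀A/d = (8.85×10^-12)(0.03017)/(1.82×10^-3) = 1.467×10^-10 F and τ = RC = 6.601×10^-5 s. I_d in the gap equals the RC charging current.
I_d(t) = (V₀/R) e^(−t/τ) = 6.822×10^-5 · e^(−2.469) = 5.78×10^-6 A.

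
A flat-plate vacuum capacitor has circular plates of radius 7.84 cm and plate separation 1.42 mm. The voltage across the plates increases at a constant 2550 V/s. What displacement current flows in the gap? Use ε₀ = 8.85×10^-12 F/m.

3.07×10^-7 A

C = ε₀A/d = (8.85×10^-12)(0.01931)/(1.42×10^-3) = 1.203×10^-10 F.
I_d = C dV/dt = (1.203×10^-10)(2550) = 3.07×10^-7 A.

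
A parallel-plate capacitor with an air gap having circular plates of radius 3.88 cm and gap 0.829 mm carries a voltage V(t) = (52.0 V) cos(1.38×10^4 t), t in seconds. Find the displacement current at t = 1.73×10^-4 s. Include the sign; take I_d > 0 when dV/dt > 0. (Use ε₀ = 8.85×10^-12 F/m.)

-2.48×10^-5 A

C = ε₀A/d = (8.85×10^-12)(4.729×10^-3)/(8.29×10^-4) = 5.048×10^-11 F. dV/dt = V₀ω·−sin(ωt); at ωt = 2.3874 rad this factor is -0.6847.
I_d = C dV/dt = (5.048×10^-11)(52.0)(1.38×10^4)(-0.6847) = -2.48×10^-5 A.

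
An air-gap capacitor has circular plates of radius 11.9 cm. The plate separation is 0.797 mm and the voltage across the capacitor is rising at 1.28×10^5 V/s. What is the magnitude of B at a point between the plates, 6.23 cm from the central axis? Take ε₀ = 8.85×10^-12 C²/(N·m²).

5.56×10^-11 T

I_d = C dV/dt with C = ε₀πR²/d = 4.940×10^-10 F, so I_d = (4.940×10^-10)(1.28×10^5) = 6.323×10^-5 A.
For r < R the Ampère–Maxwell law gives B(2πr) = μ₀ I_d (r²/R²), so B = μ₀ I_d r/(2πR²) = (4π×10^-7)(6.323×10^-5)(0.0623)/(2π·0.119²) = 5.56×10^-11 T.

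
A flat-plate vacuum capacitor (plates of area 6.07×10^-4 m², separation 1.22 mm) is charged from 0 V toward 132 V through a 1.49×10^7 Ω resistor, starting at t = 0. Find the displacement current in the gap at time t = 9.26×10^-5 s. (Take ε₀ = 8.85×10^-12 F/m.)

2.16×10^-6 A

C = ε₀A/d = (8.85×10^-12)(6.07×10^-4)/(1.22×10^-3) = 4.403×10^-12 F and τ = RC = 6.560×10^-5 s. I_d in the gap equals the RC charging current.
I_d(t) = (V₀/R) e^(−t/τ) = 8.859×10^-6 · e^(−1.412) = 2.16×10^-6 A.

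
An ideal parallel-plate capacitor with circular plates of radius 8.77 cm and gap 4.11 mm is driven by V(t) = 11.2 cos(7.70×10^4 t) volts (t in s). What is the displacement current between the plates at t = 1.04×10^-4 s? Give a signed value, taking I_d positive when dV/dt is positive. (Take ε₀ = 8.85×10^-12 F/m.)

dE/dt = (V₀ω/d)·−sin(ωt) with ωt = 8.008 rad: (11.2)(7.70×10^4)(-0.9882)/(4.11×10^-3) = -2.074×10^8 V/(m·s).
I_d = ε₀ A dE/dt = (8.85×10^-12)(0.02416)(-2.074×10^8) = -4.43×10^-5 A.

-4.43×10^-5 A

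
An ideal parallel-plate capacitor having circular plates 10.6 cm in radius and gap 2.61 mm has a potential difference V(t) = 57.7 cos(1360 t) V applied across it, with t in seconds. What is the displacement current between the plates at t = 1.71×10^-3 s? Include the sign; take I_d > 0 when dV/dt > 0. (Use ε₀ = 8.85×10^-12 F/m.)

C = ε₀A/d = (8.85×10^-12)(0.03530)/(2.61×10^-3) = 1.197×10^-10 F. dV/dt = V₀ω·−sin(ωt); at ωt = 2.3256 rad this factor is -0.7284.
I_d = C dV/dt = (1.197×10^-10)(57.7)(1360)(-0.7284) = -6.84×10^-6 A.

-6.84×10^-6 A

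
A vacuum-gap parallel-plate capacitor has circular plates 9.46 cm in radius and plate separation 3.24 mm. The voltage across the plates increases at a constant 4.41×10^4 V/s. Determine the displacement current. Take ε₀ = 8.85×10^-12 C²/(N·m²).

3.39×10^-6 A

C = ε₀A/d = (8.85×10^-12)(0.02811)/(3.24×10^-3) = 7.678×10^-11 F.
I_d = C dV/dt = (7.678×10^-11)(4.41×10^4) = 3.39×10^-6 A.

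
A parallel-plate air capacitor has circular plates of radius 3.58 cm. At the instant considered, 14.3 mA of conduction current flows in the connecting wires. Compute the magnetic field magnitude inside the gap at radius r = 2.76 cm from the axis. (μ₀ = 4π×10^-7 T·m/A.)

6.16×10^-8 T

By continuity the displacement current in the gap matches the conduction current: I_d = 0.0143 A.
For r < R the Ampère–Maxwell law gives B(2πr) = μ₀ I_d (r²/R²), so B = μ₀ I_d r/(2πR²) = (4π×10^-7)(0.0143)(0.0276)/(2π·0.0358²) = 6.16×10^-8 T.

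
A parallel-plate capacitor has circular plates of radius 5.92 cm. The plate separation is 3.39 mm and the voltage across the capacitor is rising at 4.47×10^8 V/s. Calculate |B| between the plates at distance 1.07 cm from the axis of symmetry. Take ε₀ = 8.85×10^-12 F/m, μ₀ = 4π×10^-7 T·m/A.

With E = V/d, dE/dt = 1.319×10^11 V/(m·s) and πR² = 0.01101 m², giving I_d = ε₀ πR² dE/dt = 0.01285 A.
∮B·dl = μ₀ I_d,enc with I_d,enc = I_d r²/R² = 4.198×10^-4 A; so B = μ₀ I_d,enc/(2πr) = 7.85×10^-9 T.

7.85×10^-9 T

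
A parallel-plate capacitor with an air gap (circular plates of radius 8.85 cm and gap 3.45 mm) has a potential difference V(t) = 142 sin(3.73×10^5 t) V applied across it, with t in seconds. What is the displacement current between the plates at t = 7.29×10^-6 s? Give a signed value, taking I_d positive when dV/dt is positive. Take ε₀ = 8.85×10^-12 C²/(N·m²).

-3.05×10^-3 A

C = ε₀A/d = (8.85×10^-12)(0.02461)/(3.45×10^-3) = 6.313×10^-11 F. dV/dt = V₀ω·cos(ωt); at ωt = 2.71917 rad this factor is -0.9121.
I_d = C dV/dt = (6.313×10^-11)(142)(3.73×10^5)(-0.9121) = -3.05×10^-3 A.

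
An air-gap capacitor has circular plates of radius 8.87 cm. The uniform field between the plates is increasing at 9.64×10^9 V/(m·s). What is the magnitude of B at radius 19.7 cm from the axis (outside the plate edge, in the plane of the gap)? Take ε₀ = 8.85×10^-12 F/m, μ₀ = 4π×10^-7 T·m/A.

2.14×10^-9 T

Through the whole plate area (πR² = 0.02472 m²), I_d = ε₀ πR² dE/dt = 2.109×10^-3 A.
For r ≥ R the full I_d is enclosed: B = μ₀ I_d/(2πr) = (4π×10^-7)(2.109×10^-3)/(2π·0.197) = 2.14×10^-9 T.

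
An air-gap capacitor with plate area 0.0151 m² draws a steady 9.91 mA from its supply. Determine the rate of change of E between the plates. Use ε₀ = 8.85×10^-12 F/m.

Charge continuity gives I_d = I = 9.91×10^-3 A between the plates.
Then dE/dt = I_d/(ε₀A) = 7.42×10^10 V/(m·s).

7.42×10^10 V/(m·s)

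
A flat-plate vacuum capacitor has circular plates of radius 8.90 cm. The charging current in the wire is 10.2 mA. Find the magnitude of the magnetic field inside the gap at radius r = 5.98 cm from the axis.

Between the plates the displacement current equals the wire current: I_d = 10.2 mA = 0.0102 A.
∮B·dl = μ₀ I_d,enc with I_d,enc = I_d r²/R² = 4.605×10^-3 A; so B = μ₀ I_d,enc/(2πr) = 1.54×10^-8 T.

1.54×10^-8 T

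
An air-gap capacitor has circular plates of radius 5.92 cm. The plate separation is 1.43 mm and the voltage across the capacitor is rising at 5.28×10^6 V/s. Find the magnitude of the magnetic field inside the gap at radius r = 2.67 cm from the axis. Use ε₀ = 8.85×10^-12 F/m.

With E = V/d, dE/dt = 3.692×10^9 V/(m·s) and πR² = 0.01101 m², giving I_d = ε₀ πR² dE/dt = 3.597×10^-4 A.
An Ampèrian loop of radius r encloses a fraction (r/R)² of I_d. Then B·2πr = μ₀ I_d (r/R)², giving B = μ₀ I_d r/(2πR²) = 5.48×10^-10 T.

5.48×10^-10 T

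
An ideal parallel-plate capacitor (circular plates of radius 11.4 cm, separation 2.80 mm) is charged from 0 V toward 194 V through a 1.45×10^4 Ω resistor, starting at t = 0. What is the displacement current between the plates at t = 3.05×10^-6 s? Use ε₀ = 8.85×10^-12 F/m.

C = ε₀A/d = (8.85×10^-12)(0.04083)/(2.80×10^-3) = 1.291×10^-10 F and τ = RC = 1.872×10^-6 s. I_d in the gap equals the RC charging current.
I_d(t) = (V₀/R) e^(−t/τ) = 0.01338 · e^(−1.629) = 2.62×10^-3 A.

2.62×10^-3 A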